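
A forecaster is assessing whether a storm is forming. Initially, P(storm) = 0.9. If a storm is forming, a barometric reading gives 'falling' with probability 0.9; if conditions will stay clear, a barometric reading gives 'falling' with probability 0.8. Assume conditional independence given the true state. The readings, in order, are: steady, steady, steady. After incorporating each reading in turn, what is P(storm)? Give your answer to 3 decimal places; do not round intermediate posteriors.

After 'steady': P(storm) = 0.1·0.9000 / (0.1·0.9000 + 0.2·0.1000) ≈ 0.8182
After 'steady': P(storm) = 0.1·0.8182 / (0.1·0.8182 + 0.2·0.1818) ≈ 0.6923
After 'steady': P(storm) = 0.1·0.6923 / (0.1·0.6923 + 0.2·0.3077) ≈ 0.5294

0.529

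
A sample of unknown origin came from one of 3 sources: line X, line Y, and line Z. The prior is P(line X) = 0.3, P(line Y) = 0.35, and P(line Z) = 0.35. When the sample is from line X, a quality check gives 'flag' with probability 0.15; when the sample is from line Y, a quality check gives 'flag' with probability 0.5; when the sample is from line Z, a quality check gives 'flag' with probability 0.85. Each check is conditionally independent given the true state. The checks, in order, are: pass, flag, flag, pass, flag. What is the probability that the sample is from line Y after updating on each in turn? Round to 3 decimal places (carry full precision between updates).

After 'pass': normaliser = 0.85·0.3000 + 0.5·0.3500 + 0.15·0.3500; P(line X) ≈ 0.5285, P(line Y) ≈ 0.3627, P(line Z) ≈ 0.1088
After 'flag': normaliser = 0.15·0.5285 + 0.5·0.3627 + 0.85·0.1088; P(line X) ≈ 0.2245, P(line Y) ≈ 0.5136, P(line Z) ≈ 0.2619
After 'flag': normaliser = 0.15·0.2245 + 0.5·0.5136 + 0.85·0.2619; P(line X) ≈ 0.0656, P(line Y) ≈ 0.5005, P(line Z) ≈ 0.4339
After 'pass': normaliser = 0.85·0.0656 + 0.5·0.5005 + 0.15·0.4339; P(line X) ≈ 0.1503, P(line Y) ≈ 0.6743, P(line Z) ≈ 0.1754
After 'flag': normaliser = 0.15·0.1503 + 0.5·0.6743 + 0.85·0.1754; P(line X) ≈ 0.0443, P(line Y) ≈ 0.6627, P(line Z) ≈ 0.2930

0.663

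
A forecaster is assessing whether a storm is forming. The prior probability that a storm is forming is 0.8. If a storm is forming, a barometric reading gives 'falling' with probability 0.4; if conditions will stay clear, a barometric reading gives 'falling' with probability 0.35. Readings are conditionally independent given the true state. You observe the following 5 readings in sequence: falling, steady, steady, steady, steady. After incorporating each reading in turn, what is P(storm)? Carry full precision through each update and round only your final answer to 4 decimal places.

0.7685

After 'falling': P(storm) = 0.4·0.8000 / (0.4·0.8000 + 0.35·0.2000) ≈ 0.8205
After 'steady': P(storm) = 0.6·0.8205 / (0.6·0.8205 + 0.65·0.1795) ≈ 0.8084
After 'steady': P(storm) = 0.6·0.8084 / (0.6·0.8084 + 0.65·0.1916) ≈ 0.7957
After 'steady': P(storm) = 0.6·0.7957 / (0.6·0.7957 + 0.65·0.2043) ≈ 0.7824
After 'steady': P(storm) = 0.6·0.7824 / (0.6·0.7824 + 0.65·0.2176) ≈ 0.7685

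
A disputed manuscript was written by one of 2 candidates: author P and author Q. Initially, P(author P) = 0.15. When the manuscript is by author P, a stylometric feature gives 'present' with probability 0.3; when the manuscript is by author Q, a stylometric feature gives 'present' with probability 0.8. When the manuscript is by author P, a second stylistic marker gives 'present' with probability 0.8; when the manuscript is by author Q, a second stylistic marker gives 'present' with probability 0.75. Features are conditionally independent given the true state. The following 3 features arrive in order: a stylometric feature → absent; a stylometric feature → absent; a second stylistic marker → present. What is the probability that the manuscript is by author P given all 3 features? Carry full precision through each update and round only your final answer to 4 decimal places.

After a stylometric feature='absent': P(author P) = 0.7·0.1500 / (0.7·0.1500 + 0.2·0.8500) ≈ 0.3818
After a stylometric feature='absent': P(author P) = 0.7·0.3818 / (0.7·0.3818 + 0.2·0.6182) ≈ 0.6837
After a second stylistic marker='present': P(author P) = 0.8·0.6837 / (0.8·0.6837 + 0.75·0.3163) ≈ 0.6975

0.6975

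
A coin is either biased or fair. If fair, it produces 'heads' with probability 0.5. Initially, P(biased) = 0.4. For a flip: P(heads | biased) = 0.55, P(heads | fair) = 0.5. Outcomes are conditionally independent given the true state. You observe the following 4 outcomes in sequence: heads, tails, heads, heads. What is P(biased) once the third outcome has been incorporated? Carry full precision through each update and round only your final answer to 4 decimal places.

0.4206

After 'heads': P(biased) = 0.55·0.4000 / (0.55·0.4000 + 0.5·0.6000) ≈ 0.4231
After 'tails': P(biased) = 0.45·0.4231 / (0.45·0.4231 + 0.5·0.5769) ≈ 0.3976
After 'heads': P(biased) = 0.55·0.3976 / (0.55·0.3976 + 0.5·0.6024) ≈ 0.4206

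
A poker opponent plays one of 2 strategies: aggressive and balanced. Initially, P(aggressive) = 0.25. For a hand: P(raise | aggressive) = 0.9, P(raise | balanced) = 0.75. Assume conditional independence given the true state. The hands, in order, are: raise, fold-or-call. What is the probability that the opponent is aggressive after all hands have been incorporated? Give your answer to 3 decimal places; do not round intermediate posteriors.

0.138

Each posterior becomes the prior for the next update.
After 'raise': P(aggressive) = 0.9·0.2500 / (0.9·0.2500 + 0.75·0.7500) ≈ 0.2857
After 'fold-or-call': P(aggressive) = 0.1·0.2857 / (0.1·0.2857 + 0.25·0.7143) ≈ 0.1379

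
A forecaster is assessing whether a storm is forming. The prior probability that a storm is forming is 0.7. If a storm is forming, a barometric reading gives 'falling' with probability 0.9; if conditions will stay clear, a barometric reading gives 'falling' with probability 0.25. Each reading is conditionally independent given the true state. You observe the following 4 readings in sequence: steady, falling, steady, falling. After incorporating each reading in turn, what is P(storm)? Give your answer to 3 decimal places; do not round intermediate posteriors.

After 'steady': P(storm) = 0.1·0.7000 / (0.1·0.7000 + 0.75·0.3000) ≈ 0.2373
After 'falling': P(storm) = 0.9·0.2373 / (0.9·0.2373 + 0.25·0.7627) ≈ 0.5283
After 'steady': P(storm) = 0.1·0.5283 / (0.1·0.5283 + 0.75·0.4717) ≈ 0.1299
After 'falling': P(storm) = 0.9·0.1299 / (0.9·0.1299 + 0.25·0.8701) ≈ 0.3496

0.350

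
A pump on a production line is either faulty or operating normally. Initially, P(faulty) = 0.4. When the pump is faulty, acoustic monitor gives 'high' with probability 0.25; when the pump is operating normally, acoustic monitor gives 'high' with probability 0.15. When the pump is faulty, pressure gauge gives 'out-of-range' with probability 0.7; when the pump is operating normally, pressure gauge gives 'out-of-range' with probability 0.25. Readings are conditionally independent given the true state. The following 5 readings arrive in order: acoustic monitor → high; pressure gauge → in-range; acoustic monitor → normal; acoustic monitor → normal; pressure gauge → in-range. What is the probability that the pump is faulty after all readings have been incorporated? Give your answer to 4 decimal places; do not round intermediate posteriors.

After acoustic monitor='high': P(faulty) = 0.25·0.4000 / (0.25·0.4000 + 0.15·0.6000) ≈ 0.5263
After pressure gauge='in-range': P(faulty) = 0.3·0.5263 / (0.3·0.5263 + 0.75·0.4737) ≈ 0.3077
After acoustic monitor='normal': P(faulty) = 0.75·0.3077 / (0.75·0.3077 + 0.85·0.6923) ≈ 0.2817
After acoustic monitor='normal': P(faulty) = 0.75·0.2817 / (0.75·0.2817 + 0.85·0.7183) ≈ 0.2571
After pressure gauge='in-range': P(faulty) = 0.3·0.2571 / (0.3·0.2571 + 0.75·0.7429) ≈ 0.1216

0.1216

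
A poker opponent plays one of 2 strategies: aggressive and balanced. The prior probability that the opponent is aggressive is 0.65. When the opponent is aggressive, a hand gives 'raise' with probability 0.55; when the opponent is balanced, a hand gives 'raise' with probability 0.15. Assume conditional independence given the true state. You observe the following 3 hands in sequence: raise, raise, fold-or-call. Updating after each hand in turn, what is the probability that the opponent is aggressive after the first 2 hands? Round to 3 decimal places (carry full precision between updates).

0.961

After 'raise': P(aggressive) = 0.55·0.6500 / (0.55·0.6500 + 0.15·0.3500) ≈ 0.8720
After 'raise': P(aggressive) = 0.55·0.8720 / (0.55·0.8720 + 0.15·0.1280) ≈ 0.9615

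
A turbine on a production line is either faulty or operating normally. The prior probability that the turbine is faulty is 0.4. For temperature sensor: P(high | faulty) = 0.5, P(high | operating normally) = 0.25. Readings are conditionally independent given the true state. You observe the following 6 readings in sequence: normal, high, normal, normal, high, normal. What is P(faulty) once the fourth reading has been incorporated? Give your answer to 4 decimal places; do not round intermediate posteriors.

After 'normal': P(faulty) = 0.5·0.4000 / (0.5·0.4000 + 0.75·0.6000) ≈ 0.3077
After 'high': P(faulty) = 0.5·0.3077 / (0.5·0.3077 + 0.25·0.6923) ≈ 0.4706
After 'normal': P(faulty) = 0.5·0.4706 / (0.5·0.4706 + 0.75·0.5294) ≈ 0.3721
After 'normal': P(faulty) = 0.5·0.3721 / (0.5·0.3721 + 0.75·0.6279) ≈ 0.2832

0.2832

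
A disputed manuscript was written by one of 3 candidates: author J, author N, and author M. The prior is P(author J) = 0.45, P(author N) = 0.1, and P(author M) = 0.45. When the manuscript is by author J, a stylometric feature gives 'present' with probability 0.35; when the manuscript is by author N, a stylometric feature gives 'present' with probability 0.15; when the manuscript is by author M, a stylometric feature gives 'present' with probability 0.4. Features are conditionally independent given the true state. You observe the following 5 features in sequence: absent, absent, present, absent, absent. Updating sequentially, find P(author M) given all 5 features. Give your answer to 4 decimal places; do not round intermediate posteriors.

0.3936

After 'absent': normaliser = 0.65·0.4500 + 0.85·0.1000 + 0.6·0.4500; P(author J) ≈ 0.4517, P(author N) ≈ 0.1313, P(author M) ≈ 0.4170
After 'absent': normaliser = 0.65·0.4517 + 0.85·0.1313 + 0.6·0.4170; P(author J) ≈ 0.4480, P(author N) ≈ 0.1703, P(author M) ≈ 0.3817
After 'present': normaliser = 0.35·0.4480 + 0.15·0.1703 + 0.4·0.3817; P(author J) ≈ 0.4680, P(author N) ≈ 0.0762, P(author M) ≈ 0.4558
After 'absent': normaliser = 0.65·0.4680 + 0.85·0.0762 + 0.6·0.4558; P(author J) ≈ 0.4735, P(author N) ≈ 0.1008, P(author M) ≈ 0.4256
After 'absent': normaliser = 0.65·0.4735 + 0.85·0.1008 + 0.6·0.4256; P(author J) ≈ 0.4743, P(author N) ≈ 0.1321, P(author M) ≈ 0.3936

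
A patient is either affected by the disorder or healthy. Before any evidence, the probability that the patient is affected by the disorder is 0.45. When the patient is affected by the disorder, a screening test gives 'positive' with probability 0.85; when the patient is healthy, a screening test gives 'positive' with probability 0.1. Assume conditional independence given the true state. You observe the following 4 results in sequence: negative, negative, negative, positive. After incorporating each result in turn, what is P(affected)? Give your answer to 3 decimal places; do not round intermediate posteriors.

0.031

Apply Bayes' rule sequentially, carrying P(affected) forward.
After 'negative': P(affected) = 0.15·0.4500 / (0.15·0.4500 + 0.9·0.5500) ≈ 0.1200
After 'negative': P(affected) = 0.15·0.1200 / (0.15·0.1200 + 0.9·0.8800) ≈ 0.0222
After 'negative': P(affected) = 0.15·0.0222 / (0.15·0.0222 + 0.9·0.9778) ≈ 0.0038
After 'positive': P(affected) = 0.85·0.0038 / (0.85·0.0038 + 0.1·0.9962) ≈ 0.0312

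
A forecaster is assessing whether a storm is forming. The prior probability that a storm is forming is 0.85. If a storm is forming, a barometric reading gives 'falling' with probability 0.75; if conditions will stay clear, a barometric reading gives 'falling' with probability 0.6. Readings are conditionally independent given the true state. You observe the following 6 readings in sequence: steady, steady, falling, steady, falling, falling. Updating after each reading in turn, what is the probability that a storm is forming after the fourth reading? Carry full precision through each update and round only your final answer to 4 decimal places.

0.6336

Apply Bayes' rule sequentially, carrying P(storm) forward.
After 'steady': P(storm) = 0.25·0.8500 / (0.25·0.8500 + 0.4·0.1500) ≈ 0.7798
After 'steady': P(storm) = 0.25·0.7798 / (0.25·0.7798 + 0.4·0.2202) ≈ 0.6888
After 'falling': P(storm) = 0.75·0.6888 / (0.75·0.6888 + 0.6·0.3112) ≈ 0.7345
After 'steady': P(storm) = 0.25·0.7345 / (0.25·0.7345 + 0.4·0.2655) ≈ 0.6336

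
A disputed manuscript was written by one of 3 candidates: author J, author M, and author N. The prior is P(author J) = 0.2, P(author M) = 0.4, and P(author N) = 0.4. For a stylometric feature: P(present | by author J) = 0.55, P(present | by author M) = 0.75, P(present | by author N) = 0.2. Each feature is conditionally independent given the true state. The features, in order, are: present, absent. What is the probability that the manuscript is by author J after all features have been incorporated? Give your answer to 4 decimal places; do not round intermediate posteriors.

After 'present': normaliser = 0.55·0.2000 + 0.75·0.4000 + 0.2·0.4000; P(author J) ≈ 0.2245, P(author M) ≈ 0.6122, P(author N) ≈ 0.1633
After 'absent': normaliser = 0.45·0.2245 + 0.25·0.6122 + 0.8·0.1633; P(author J) ≈ 0.2626, P(author M) ≈ 0.3979, P(author N) ≈ 0.3395

0.2626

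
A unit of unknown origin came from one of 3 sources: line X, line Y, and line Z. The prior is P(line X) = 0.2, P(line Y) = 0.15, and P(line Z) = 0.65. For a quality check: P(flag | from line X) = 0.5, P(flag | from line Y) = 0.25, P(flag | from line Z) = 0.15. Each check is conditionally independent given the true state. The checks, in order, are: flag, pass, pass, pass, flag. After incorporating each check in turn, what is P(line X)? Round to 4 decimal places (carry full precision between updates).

Each posterior becomes the prior for the next update.
After 'flag': normaliser = 0.5·0.2000 + 0.25·0.1500 + 0.15·0.6500; P(line X) ≈ 0.4255, P(line Y) ≈ 0.1596, P(line Z) ≈ 0.4149
After 'pass': normaliser = 0.5·0.4255 + 0.75·0.1596 + 0.85·0.4149; P(line X) ≈ 0.3106, P(line Y) ≈ 0.1747, P(line Z) ≈ 0.5148
After 'pass': normaliser = 0.5·0.3106 + 0.75·0.1747 + 0.85·0.5148; P(line X) ≈ 0.2145, P(line Y) ≈ 0.1810, P(line Z) ≈ 0.6045
After 'pass': normaliser = 0.5·0.2145 + 0.75·0.1810 + 0.85·0.6045; P(line X) ≈ 0.1417, P(line Y) ≈ 0.1794, P(line Z) ≈ 0.6789
After 'flag': normaliser = 0.5·0.1417 + 0.25·0.1794 + 0.15·0.6789; P(line X) ≈ 0.3257, P(line Y) ≈ 0.2061, P(line Z) ≈ 0.4681

0.3257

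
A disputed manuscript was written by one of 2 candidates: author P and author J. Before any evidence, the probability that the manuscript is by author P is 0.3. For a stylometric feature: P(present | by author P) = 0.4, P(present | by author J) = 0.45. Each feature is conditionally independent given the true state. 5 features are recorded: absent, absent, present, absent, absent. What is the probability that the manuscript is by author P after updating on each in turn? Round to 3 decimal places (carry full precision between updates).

0.350

After 'absent': P(author P) = 0.6·0.3000 / (0.6·0.3000 + 0.55·0.7000) ≈ 0.3186
After 'absent': P(author P) = 0.6·0.3186 / (0.6·0.3186 + 0.55·0.6814) ≈ 0.3378
After 'present': P(author P) = 0.4·0.3378 / (0.4·0.3378 + 0.45·0.6622) ≈ 0.3119
After 'absent': P(author P) = 0.6·0.3119 / (0.6·0.3119 + 0.55·0.6881) ≈ 0.3309
After 'absent': P(author P) = 0.6·0.3309 / (0.6·0.3309 + 0.55·0.6691) ≈ 0.3505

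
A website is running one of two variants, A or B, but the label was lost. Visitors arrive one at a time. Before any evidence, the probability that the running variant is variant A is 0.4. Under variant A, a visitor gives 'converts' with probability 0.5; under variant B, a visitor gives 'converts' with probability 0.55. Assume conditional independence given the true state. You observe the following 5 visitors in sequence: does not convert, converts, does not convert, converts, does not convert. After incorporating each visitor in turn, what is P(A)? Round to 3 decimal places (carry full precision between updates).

After 'does not convert': P(A) = 0.5·0.4000 / (0.5·0.4000 + 0.45·0.6000) ≈ 0.4255
After 'converts': P(A) = 0.5·0.4255 / (0.5·0.4255 + 0.55·0.5745) ≈ 0.4024
After 'does not convert': P(A) = 0.5·0.4024 / (0.5·0.4024 + 0.45·0.5976) ≈ 0.4280
After 'converts': P(A) = 0.5·0.4280 / (0.5·0.4280 + 0.55·0.5720) ≈ 0.4048
After 'does not convert': P(A) = 0.5·0.4048 / (0.5·0.4048 + 0.45·0.5952) ≈ 0.4305

0.430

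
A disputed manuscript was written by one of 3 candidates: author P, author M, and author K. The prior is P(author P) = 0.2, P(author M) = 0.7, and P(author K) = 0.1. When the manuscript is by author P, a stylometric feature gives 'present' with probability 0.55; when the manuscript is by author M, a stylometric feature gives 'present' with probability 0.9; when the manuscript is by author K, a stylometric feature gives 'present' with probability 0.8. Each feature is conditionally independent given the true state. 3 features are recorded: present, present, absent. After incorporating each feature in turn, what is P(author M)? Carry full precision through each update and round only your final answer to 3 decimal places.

After 'present': normaliser = 0.55·0.2000 + 0.9·0.7000 + 0.8·0.1000; P(author P) ≈ 0.1341, P(author M) ≈ 0.7683, P(author K) ≈ 0.0976
After 'present': normaliser = 0.55·0.1341 + 0.9·0.7683 + 0.8·0.0976; P(author P) ≈ 0.0875, P(author M) ≈ 0.8200, P(author K) ≈ 0.0926
After 'absent': normaliser = 0.45·0.0875 + 0.1·0.8200 + 0.2·0.0926; P(author P) ≈ 0.2815, P(author M) ≈ 0.5862, P(author K) ≈ 0.1323

0.586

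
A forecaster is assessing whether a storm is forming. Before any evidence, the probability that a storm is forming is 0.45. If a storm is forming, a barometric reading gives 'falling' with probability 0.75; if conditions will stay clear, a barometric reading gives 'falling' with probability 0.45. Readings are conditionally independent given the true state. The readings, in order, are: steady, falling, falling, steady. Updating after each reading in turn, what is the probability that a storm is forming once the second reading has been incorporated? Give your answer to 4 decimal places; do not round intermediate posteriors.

0.3827

Apply Bayes' rule sequentially, carrying P(storm) forward.
After 'steady': P(storm) = 0.25·0.4500 / (0.25·0.4500 + 0.55·0.5500) ≈ 0.2711
After 'falling': P(storm) = 0.75·0.2711 / (0.75·0.2711 + 0.45·0.7289) ≈ 0.3827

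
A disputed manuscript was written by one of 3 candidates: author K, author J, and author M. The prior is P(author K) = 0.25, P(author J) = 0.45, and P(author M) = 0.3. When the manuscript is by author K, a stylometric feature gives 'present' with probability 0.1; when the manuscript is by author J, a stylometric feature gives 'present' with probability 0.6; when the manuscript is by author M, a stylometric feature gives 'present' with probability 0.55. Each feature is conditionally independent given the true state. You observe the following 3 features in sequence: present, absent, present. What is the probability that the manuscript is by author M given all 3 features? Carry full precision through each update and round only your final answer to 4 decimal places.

After 'present': normaliser = 0.1·0.2500 + 0.6·0.4500 + 0.55·0.3000; P(author K) ≈ 0.0543, P(author J) ≈ 0.5870, P(author M) ≈ 0.3587
After 'absent': normaliser = 0.9·0.0543 + 0.4·0.5870 + 0.45·0.3587; P(author K) ≈ 0.1099, P(author J) ≈ 0.5275, P(author M) ≈ 0.3626
After 'present': normaliser = 0.1·0.1099 + 0.6·0.5275 + 0.55·0.3626; P(author K) ≈ 0.0209, P(author J) ≈ 0.6006, P(author M) ≈ 0.3785

0.3785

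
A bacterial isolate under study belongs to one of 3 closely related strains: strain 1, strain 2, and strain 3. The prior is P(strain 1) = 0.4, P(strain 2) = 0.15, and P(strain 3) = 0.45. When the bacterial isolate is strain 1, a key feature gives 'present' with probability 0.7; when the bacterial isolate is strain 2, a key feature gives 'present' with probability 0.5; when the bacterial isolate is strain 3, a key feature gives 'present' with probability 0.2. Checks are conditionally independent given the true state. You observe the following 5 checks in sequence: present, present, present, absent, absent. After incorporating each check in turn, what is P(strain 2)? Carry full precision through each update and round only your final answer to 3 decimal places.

0.242

Apply Bayes' rule sequentially, carrying P(strain 2) forward.
After 'present': normaliser = 0.7·0.4000 + 0.5·0.1500 + 0.2·0.4500; P(strain 1) ≈ 0.6292, P(strain 2) ≈ 0.1685, P(strain 3) ≈ 0.2022
After 'present': normaliser = 0.7·0.6292 + 0.5·0.1685 + 0.2·0.2022; P(strain 1) ≈ 0.7793, P(strain 2) ≈ 0.1491, P(strain 3) ≈ 0.0716
After 'present': normaliser = 0.7·0.7793 + 0.5·0.1491 + 0.2·0.0716; P(strain 1) ≈ 0.8599, P(strain 2) ≈ 0.1175, P(strain 3) ≈ 0.0226
After 'absent': normaliser = 0.3·0.8599 + 0.5·0.1175 + 0.8·0.0226; P(strain 1) ≈ 0.7706, P(strain 2) ≈ 0.1755, P(strain 3) ≈ 0.0539
After 'absent': normaliser = 0.3·0.7706 + 0.5·0.1755 + 0.8·0.0539; P(strain 1) ≈ 0.6385, P(strain 2) ≈ 0.2424, P(strain 3) ≈ 0.1191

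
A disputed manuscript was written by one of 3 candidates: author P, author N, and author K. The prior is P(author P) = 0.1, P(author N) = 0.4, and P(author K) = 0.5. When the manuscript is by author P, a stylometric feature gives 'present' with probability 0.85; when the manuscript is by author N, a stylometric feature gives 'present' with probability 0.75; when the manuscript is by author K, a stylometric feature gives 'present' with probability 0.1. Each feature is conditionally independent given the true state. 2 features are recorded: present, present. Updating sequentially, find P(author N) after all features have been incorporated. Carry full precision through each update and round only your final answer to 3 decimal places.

After 'present': normaliser = 0.85·0.1000 + 0.75·0.4000 + 0.1·0.5000; P(author P) ≈ 0.1954, P(author N) ≈ 0.6897, P(author K) ≈ 0.1149
After 'present': normaliser = 0.85·0.1954 + 0.75·0.6897 + 0.1·0.1149; P(author P) ≈ 0.2390, P(author N) ≈ 0.7444, P(author K) ≈ 0.0165

0.744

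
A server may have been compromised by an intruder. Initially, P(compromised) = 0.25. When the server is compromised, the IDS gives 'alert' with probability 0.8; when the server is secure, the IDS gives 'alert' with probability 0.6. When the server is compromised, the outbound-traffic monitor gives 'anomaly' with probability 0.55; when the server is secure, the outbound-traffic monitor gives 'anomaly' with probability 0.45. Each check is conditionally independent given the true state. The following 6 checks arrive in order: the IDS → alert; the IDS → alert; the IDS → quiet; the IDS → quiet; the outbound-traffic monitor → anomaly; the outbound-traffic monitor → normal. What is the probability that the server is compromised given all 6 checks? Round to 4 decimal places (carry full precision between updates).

After the IDS='alert': P(compromised) = 0.8·0.2500 / (0.8·0.2500 + 0.6·0.7500) ≈ 0.3077
After the IDS='alert': P(compromised) = 0.8·0.3077 / (0.8·0.3077 + 0.6·0.6923) ≈ 0.3721
After the IDS='quiet': P(compromised) = 0.2·0.3721 / (0.2·0.3721 + 0.4·0.6279) ≈ 0.2286
After the IDS='quiet': P(compromised) = 0.2·0.2286 / (0.2·0.2286 + 0.4·0.7714) ≈ 0.1290
After the outbound-traffic monitor='anomaly': P(compromised) = 0.55·0.1290 / (0.55·0.1290 + 0.45·0.8710) ≈ 0.1533
After the outbound-traffic monitor='normal': P(compromised) = 0.45·0.1533 / (0.45·0.1533 + 0.55·0.8467) ≈ 0.1290

0.1290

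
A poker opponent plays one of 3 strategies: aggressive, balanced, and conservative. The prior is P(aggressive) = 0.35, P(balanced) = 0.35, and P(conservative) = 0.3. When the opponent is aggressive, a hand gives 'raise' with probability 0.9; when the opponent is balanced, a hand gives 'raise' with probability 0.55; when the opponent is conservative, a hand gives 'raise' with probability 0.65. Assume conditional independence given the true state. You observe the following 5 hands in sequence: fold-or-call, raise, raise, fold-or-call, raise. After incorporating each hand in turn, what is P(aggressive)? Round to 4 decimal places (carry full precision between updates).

After 'fold-or-call': normaliser = 0.1·0.3500 + 0.45·0.3500 + 0.35·0.3000; P(aggressive) ≈ 0.1176, P(balanced) ≈ 0.5294, P(conservative) ≈ 0.3529
After 'raise': normaliser = 0.9·0.1176 + 0.55·0.5294 + 0.65·0.3529; P(aggressive) ≈ 0.1690, P(balanced) ≈ 0.4648, P(conservative) ≈ 0.3662
After 'raise': normaliser = 0.9·0.1690 + 0.55·0.4648 + 0.65·0.3662; P(aggressive) ≈ 0.2356, P(balanced) ≈ 0.3959, P(conservative) ≈ 0.3686
After 'fold-or-call': normaliser = 0.1·0.2356 + 0.45·0.3959 + 0.35·0.3686; P(aggressive) ≈ 0.0712, P(balanced) ≈ 0.5387, P(conservative) ≈ 0.3901
After 'raise': normaliser = 0.9·0.0712 + 0.55·0.5387 + 0.65·0.3901; P(aggressive) ≈ 0.1044, P(balanced) ≈ 0.4826, P(conservative) ≈ 0.4130

0.1044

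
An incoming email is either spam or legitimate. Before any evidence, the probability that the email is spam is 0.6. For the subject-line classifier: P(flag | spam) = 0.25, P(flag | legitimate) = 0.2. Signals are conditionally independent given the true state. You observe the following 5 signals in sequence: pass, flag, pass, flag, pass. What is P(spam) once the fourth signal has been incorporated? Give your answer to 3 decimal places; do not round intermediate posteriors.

Each posterior becomes the prior for the next update.
After 'pass': P(spam) = 0.75·0.6000 / (0.75·0.6000 + 0.8·0.4000) ≈ 0.5844
After 'flag': P(spam) = 0.25·0.5844 / (0.25·0.5844 + 0.2·0.4156) ≈ 0.6374
After 'pass': P(spam) = 0.75·0.6374 / (0.75·0.6374 + 0.8·0.3626) ≈ 0.6223
After 'flag': P(spam) = 0.25·0.6223 / (0.25·0.6223 + 0.2·0.3777) ≈ 0.6732

0.673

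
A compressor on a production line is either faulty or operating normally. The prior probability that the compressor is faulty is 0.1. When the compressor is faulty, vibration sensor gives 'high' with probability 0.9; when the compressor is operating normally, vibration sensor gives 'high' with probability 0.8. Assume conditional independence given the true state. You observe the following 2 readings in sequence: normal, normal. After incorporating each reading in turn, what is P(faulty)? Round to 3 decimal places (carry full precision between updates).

0.027

After 'normal': P(faulty) = 0.1·0.1000 / (0.1·0.1000 + 0.2·0.9000) ≈ 0.0526
After 'normal': P(faulty) = 0.1·0.0526 / (0.1·0.0526 + 0.2·0.9474) ≈ 0.0270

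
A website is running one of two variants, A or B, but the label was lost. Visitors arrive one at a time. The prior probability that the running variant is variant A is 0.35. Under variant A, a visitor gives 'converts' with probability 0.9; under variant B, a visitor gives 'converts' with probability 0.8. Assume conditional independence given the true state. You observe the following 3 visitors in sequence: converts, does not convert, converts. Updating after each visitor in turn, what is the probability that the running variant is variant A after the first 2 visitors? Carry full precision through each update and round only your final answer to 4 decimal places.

0.2325

After 'converts': P(A) = 0.9·0.3500 / (0.9·0.3500 + 0.8·0.6500) ≈ 0.3772
After 'does not convert': P(A) = 0.1·0.3772 / (0.1·0.3772 + 0.2·0.6228) ≈ 0.2325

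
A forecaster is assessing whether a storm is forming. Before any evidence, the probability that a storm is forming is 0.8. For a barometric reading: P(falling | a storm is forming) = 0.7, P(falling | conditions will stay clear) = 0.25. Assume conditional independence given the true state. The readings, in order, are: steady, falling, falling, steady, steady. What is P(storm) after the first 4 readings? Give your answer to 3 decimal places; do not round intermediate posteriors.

After 'steady': P(storm) = 0.3·0.8000 / (0.3·0.8000 + 0.75·0.2000) ≈ 0.6154
After 'falling': P(storm) = 0.7·0.6154 / (0.7·0.6154 + 0.25·0.3846) ≈ 0.8175
After 'falling': P(storm) = 0.7·0.8175 / (0.7·0.8175 + 0.25·0.1825) ≈ 0.9262
After 'steady': P(storm) = 0.3·0.9262 / (0.3·0.9262 + 0.75·0.0738) ≈ 0.8338

0.834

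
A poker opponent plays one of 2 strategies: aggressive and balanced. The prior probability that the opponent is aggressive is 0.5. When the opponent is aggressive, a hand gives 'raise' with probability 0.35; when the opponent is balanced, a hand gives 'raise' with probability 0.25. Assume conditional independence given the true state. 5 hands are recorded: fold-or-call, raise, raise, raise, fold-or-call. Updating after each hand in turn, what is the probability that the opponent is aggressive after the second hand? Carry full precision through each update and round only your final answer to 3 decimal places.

0.548

After 'fold-or-call': P(aggressive) = 0.65·0.5000 / (0.65·0.5000 + 0.75·0.5000) ≈ 0.4643
After 'raise': P(aggressive) = 0.35·0.4643 / (0.35·0.4643 + 0.25·0.5357) ≈ 0.5482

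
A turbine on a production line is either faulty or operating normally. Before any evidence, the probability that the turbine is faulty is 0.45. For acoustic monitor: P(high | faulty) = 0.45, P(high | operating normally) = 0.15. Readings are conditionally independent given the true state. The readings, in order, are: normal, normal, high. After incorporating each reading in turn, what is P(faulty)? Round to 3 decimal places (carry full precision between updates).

After 'normal': P(faulty) = 0.55·0.4500 / (0.55·0.4500 + 0.85·0.5500) ≈ 0.3462
After 'normal': P(faulty) = 0.55·0.3462 / (0.55·0.3462 + 0.85·0.6538) ≈ 0.2552
After 'high': P(faulty) = 0.45·0.2552 / (0.45·0.2552 + 0.15·0.7448) ≈ 0.5068

0.507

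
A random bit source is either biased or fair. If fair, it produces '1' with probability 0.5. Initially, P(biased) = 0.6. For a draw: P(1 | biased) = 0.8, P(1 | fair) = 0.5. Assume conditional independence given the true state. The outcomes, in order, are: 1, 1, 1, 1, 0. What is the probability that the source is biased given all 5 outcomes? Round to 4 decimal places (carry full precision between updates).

0.7972

Apply Bayes' rule sequentially, carrying P(biased) forward.
After '1': P(biased) = 0.8·0.6000 / (0.8·0.6000 + 0.5·0.4000) ≈ 0.7059
After '1': P(biased) = 0.8·0.7059 / (0.8·0.7059 + 0.5·0.2941) ≈ 0.7934
After '1': P(biased) = 0.8·0.7934 / (0.8·0.7934 + 0.5·0.2066) ≈ 0.8600
After '1': P(biased) = 0.8·0.8600 / (0.8·0.8600 + 0.5·0.1400) ≈ 0.9077
After '0': P(biased) = 0.2·0.9077 / (0.2·0.9077 + 0.5·0.0923) ≈ 0.7972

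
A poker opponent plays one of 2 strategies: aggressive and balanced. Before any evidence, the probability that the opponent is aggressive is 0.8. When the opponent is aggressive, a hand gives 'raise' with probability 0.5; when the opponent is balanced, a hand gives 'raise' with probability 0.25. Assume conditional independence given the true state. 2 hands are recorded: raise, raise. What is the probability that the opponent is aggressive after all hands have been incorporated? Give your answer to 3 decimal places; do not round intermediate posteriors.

After 'raise': P(aggressive) = 0.5·0.8000 / (0.5·0.8000 + 0.25·0.2000) ≈ 0.8889
After 'raise': P(aggressive) = 0.5·0.8889 / (0.5·0.8889 + 0.25·0.1111) ≈ 0.9412

0.941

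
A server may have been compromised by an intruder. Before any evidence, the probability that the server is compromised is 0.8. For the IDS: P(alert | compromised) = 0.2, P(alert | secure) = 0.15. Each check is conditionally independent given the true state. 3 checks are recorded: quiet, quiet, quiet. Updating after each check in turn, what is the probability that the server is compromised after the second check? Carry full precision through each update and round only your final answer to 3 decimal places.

0.780

After 'quiet': P(compromised) = 0.8·0.8000 / (0.8·0.8000 + 0.85·0.2000) ≈ 0.7901
After 'quiet': P(compromised) = 0.8·0.7901 / (0.8·0.7901 + 0.85·0.2099) ≈ 0.7799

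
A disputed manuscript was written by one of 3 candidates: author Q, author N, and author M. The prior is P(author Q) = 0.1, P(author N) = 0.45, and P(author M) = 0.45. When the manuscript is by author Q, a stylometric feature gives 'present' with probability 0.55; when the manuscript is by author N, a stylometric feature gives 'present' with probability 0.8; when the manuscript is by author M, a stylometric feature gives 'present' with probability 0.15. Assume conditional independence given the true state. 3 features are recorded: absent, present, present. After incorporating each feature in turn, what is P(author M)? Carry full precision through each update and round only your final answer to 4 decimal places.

After 'absent': normaliser = 0.45·0.1000 + 0.2·0.4500 + 0.85·0.4500; P(author Q) ≈ 0.0870, P(author N) ≈ 0.1739, P(author M) ≈ 0.7391
After 'present': normaliser = 0.55·0.0870 + 0.8·0.1739 + 0.15·0.7391; P(author Q) ≈ 0.1606, P(author N) ≈ 0.4672, P(author M) ≈ 0.3723
After 'present': normaliser = 0.55·0.1606 + 0.8·0.4672 + 0.15·0.3723; P(author Q) ≈ 0.1705, P(author N) ≈ 0.7216, P(author M) ≈ 0.1078

0.1078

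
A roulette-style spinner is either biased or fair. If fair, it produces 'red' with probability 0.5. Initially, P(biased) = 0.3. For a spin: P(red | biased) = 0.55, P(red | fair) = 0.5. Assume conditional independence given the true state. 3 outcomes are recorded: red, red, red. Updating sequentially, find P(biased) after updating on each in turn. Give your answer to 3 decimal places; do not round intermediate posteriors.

0.363

After 'red': P(biased) = 0.55·0.3000 / (0.55·0.3000 + 0.5·0.7000) ≈ 0.3204
After 'red': P(biased) = 0.55·0.3204 / (0.55·0.3204 + 0.5·0.6796) ≈ 0.3415
After 'red': P(biased) = 0.55·0.3415 / (0.55·0.3415 + 0.5·0.6585) ≈ 0.3632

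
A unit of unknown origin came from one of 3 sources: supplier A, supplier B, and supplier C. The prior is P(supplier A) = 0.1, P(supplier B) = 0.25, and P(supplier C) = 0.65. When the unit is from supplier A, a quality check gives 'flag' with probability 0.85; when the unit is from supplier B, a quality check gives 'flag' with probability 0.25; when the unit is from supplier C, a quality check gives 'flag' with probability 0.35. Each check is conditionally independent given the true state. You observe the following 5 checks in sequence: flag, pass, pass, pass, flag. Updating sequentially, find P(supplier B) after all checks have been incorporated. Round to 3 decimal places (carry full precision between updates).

After 'flag': normaliser = 0.85·0.1000 + 0.25·0.2500 + 0.35·0.6500; P(supplier A) ≈ 0.2267, P(supplier B) ≈ 0.1667, P(supplier C) ≈ 0.6067
After 'pass': normaliser = 0.15·0.2267 + 0.75·0.1667 + 0.65·0.6067; P(supplier A) ≈ 0.0614, P(supplier B) ≈ 0.2259, P(supplier C) ≈ 0.7127
After 'pass': normaliser = 0.15·0.0614 + 0.75·0.2259 + 0.65·0.7127; P(supplier A) ≈ 0.0144, P(supplier B) ≈ 0.2640, P(supplier C) ≈ 0.7217
After 'pass': normaliser = 0.15·0.0144 + 0.75·0.2640 + 0.65·0.7217; P(supplier A) ≈ 0.0032, P(supplier B) ≈ 0.2958, P(supplier C) ≈ 0.7010
After 'flag': normaliser = 0.85·0.0032 + 0.25·0.2958 + 0.35·0.7010; P(supplier A) ≈ 0.0085, P(supplier B) ≈ 0.2297, P(supplier C) ≈ 0.7618

0.230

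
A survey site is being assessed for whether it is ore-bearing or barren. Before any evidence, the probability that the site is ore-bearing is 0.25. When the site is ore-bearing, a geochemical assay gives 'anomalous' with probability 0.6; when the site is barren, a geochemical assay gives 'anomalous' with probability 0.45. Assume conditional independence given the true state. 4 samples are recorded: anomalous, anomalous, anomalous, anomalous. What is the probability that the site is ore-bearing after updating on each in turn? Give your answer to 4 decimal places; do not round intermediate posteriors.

Each posterior becomes the prior for the next update.
After 'anomalous': P(ore) = 0.6·0.2500 / (0.6·0.2500 + 0.45·0.7500) ≈ 0.3077
After 'anomalous': P(ore) = 0.6·0.3077 / (0.6·0.3077 + 0.45·0.6923) ≈ 0.3721
After 'anomalous': P(ore) = 0.6·0.3721 / (0.6·0.3721 + 0.45·0.6279) ≈ 0.4414
After 'anomalous': P(ore) = 0.6·0.4414 / (0.6·0.4414 + 0.45·0.5586) ≈ 0.5130

0.5130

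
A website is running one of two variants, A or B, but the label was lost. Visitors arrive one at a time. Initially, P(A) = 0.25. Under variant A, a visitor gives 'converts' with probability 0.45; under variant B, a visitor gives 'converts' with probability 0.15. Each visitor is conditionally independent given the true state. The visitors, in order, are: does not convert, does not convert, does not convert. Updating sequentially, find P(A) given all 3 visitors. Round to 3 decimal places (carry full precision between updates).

0.083

Apply Bayes' rule sequentially, carrying P(A) forward.
After 'does not convert': P(A) = 0.55·0.2500 / (0.55·0.2500 + 0.85·0.7500) ≈ 0.1774
After 'does not convert': P(A) = 0.55·0.1774 / (0.55·0.1774 + 0.85·0.8226) ≈ 0.1225
After 'does not convert': P(A) = 0.55·0.1225 / (0.55·0.1225 + 0.85·0.8775) ≈ 0.0828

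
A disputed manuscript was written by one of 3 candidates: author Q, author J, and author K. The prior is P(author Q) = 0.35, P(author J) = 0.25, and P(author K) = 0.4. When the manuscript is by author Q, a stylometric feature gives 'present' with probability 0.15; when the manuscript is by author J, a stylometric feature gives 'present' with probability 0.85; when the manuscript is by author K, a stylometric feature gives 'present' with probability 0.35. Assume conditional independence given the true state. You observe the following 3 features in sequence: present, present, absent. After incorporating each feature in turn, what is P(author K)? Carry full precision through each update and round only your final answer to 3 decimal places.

Apply Bayes' rule sequentially, carrying P(author K) forward.
After 'present': normaliser = 0.15·0.3500 + 0.85·0.2500 + 0.35·0.4000; P(author Q) ≈ 0.1296, P(author J) ≈ 0.5247, P(author K) ≈ 0.3457
After 'present': normaliser = 0.15·0.1296 + 0.85·0.5247 + 0.35·0.3457; P(author Q) ≈ 0.0332, P(author J) ≈ 0.7605, P(author K) ≈ 0.2063
After 'absent': normaliser = 0.85·0.0332 + 0.15·0.7605 + 0.65·0.2063; P(author Q) ≈ 0.1020, P(author J) ≈ 0.4128, P(author K) ≈ 0.4852

0.485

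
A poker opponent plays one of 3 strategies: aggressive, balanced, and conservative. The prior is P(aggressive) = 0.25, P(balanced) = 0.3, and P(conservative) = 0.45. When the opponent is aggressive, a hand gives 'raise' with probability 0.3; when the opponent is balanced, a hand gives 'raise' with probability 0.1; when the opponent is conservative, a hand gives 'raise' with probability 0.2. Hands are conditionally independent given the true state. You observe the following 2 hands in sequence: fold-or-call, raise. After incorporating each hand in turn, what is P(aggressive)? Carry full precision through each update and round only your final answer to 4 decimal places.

0.3465

Each posterior becomes the prior for the next update.
After 'fold-or-call': normaliser = 0.7·0.2500 + 0.9·0.3000 + 0.8·0.4500; P(aggressive) ≈ 0.2174, P(balanced) ≈ 0.3354, P(conservative) ≈ 0.4472
After 'raise': normaliser = 0.3·0.2174 + 0.1·0.3354 + 0.2·0.4472; P(aggressive) ≈ 0.3465, P(balanced) ≈ 0.1782, P(conservative) ≈ 0.4752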